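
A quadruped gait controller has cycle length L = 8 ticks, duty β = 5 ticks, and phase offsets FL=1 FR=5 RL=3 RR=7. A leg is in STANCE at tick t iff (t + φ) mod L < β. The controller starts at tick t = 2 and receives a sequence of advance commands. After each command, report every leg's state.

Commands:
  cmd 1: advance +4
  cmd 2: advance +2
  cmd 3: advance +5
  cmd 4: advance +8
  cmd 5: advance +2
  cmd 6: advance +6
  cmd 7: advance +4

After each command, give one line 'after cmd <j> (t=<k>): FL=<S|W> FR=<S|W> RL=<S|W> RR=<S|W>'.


after cmd 1 (t=6): FL=W FR=S RL=S RR=W
after cmd 2 (t=8): FL=S FR=W RL=S RR=W
after cmd 3 (t=13): FL=W FR=S RL=S RR=S
after cmd 4 (t=21): FL=W FR=S RL=S RR=S
after cmd 5 (t=23): FL=S FR=S RL=S RR=W
after cmd 6 (t=29): FL=W FR=S RL=S RR=S
after cmd 7 (t=33): FL=S FR=W RL=S RR=S

start t=2: FL=S FR=W RL=W RR=S
cmd 1: advance +4 → t=6, phase=(7,3,1,5) → FL=W FR=S RL=S RR=W
cmd 2: advance +2 → t=8, phase=(1,5,3,7) → FL=S FR=W RL=S RR=W
cmd 3: advance +5 → t=13, phase=(6,2,0,4) → FL=W FR=S RL=S RR=S
cmd 4: advance +8 → t=21, phase=(6,2,0,4) → FL=W FR=S RL=S RR=S
cmd 5: advance +2 → t=23, phase=(0,4,2,6) → FL=S FR=S RL=S RR=W
cmd 6: advance +6 → t=29, phase=(6,2,0,4) → FL=W FR=S RL=S RR=S
cmd 7: advance +4 → t=33, phase=(2,6,4,0) → FL=S FR=W RL=S RR=S


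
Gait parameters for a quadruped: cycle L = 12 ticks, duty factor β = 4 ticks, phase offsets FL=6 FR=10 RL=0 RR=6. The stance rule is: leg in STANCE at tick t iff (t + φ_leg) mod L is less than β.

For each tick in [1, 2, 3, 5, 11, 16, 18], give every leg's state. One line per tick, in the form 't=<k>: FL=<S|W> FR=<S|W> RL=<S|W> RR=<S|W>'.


t=1: FL=W FR=W RL=S RR=W
t=2: FL=W FR=S RL=S RR=W
t=3: FL=W FR=S RL=S RR=W
t=5: FL=W FR=S RL=W RR=W
t=11: FL=W FR=W RL=W RR=W
t=16: FL=W FR=S RL=W RR=W
t=18: FL=S FR=W RL=W RR=S

t=1: phase=(7,11,1,7) vs β=4 → FL=W FR=W RL=S RR=W
t=2: phase=(8,0,2,8) vs β=4 → FL=W FR=S RL=S RR=W
t=3: phase=(9,1,3,9) vs β=4 → FL=W FR=S RL=S RR=W
t=5: phase=(11,3,5,11) vs β=4 → FL=W FR=S RL=W RR=W
t=11: phase=(5,9,11,5) vs β=4 → FL=W FR=W RL=W RR=W
t=16: phase=(10,2,4,10) vs β=4 → FL=W FR=S RL=W RR=W
t=18: phase=(0,4,6,0) vs β=4 → FL=S FR=W RL=W RR=S


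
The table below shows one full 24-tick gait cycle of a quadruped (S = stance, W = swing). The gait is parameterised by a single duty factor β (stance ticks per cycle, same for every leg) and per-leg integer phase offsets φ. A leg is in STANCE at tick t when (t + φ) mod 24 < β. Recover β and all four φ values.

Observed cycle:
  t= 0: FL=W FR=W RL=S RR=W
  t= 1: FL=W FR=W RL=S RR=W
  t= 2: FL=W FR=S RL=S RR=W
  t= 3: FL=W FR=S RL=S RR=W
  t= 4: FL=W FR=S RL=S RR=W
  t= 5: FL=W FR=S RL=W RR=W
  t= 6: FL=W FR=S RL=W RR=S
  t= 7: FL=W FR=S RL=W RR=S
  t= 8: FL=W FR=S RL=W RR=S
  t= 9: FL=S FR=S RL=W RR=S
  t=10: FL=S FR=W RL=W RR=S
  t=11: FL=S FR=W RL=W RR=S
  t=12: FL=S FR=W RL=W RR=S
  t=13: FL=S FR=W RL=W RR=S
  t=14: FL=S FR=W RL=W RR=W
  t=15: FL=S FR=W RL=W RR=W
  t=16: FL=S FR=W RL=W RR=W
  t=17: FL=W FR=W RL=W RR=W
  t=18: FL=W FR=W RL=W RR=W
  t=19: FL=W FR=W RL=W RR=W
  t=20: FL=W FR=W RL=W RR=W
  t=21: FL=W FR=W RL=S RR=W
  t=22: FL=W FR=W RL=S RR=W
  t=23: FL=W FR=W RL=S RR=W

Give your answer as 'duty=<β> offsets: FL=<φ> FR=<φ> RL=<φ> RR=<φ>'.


duty β = stance ticks per leg = 8
FL: stance ticks = 8; W→S at t=9 → φ=15
FR: stance ticks = 8; W→S at t=2 → φ=22
RL: stance ticks = 8; W→S at t=21 → φ=3
RR: stance ticks = 8; W→S at t=6 → φ=18

duty=8 offsets: FL=15 FR=22 RL=3 RR=18


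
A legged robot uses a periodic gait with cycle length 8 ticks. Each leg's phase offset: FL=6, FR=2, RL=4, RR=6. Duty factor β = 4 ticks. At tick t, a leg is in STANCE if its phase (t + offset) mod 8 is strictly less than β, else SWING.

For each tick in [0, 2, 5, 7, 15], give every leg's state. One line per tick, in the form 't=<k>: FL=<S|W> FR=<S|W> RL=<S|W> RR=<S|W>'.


t=0: FL=W FR=S RL=W RR=W
t=2: FL=S FR=W RL=W RR=S
t=5: FL=S FR=W RL=S RR=S
t=7: FL=W FR=S RL=S RR=W
t=15: FL=W FR=S RL=S RR=W

t=0: phase=(6,2,4,6) vs β=4 → FL=W FR=S RL=W RR=W
t=2: phase=(0,4,6,0) vs β=4 → FL=S FR=W RL=W RR=S
t=5: phase=(3,7,1,3) vs β=4 → FL=S FR=W RL=S RR=S
t=7: phase=(5,1,3,5) vs β=4 → FL=W FR=S RL=S RR=W
t=15: phase=(5,1,3,5) vs β=4 → FL=W FR=S RL=S RR=W


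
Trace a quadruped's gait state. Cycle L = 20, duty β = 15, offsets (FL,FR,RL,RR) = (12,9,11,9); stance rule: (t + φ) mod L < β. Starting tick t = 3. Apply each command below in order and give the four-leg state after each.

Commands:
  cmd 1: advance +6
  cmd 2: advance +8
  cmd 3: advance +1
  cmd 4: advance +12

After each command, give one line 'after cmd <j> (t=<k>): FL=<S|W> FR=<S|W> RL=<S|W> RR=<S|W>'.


start t=3: FL=W FR=S RL=S RR=S
cmd 1: advance +6 → t=9, phase=(1,18,0,18) → FL=S FR=W RL=S RR=W
cmd 2: advance +8 → t=17, phase=(9,6,8,6) → FL=S FR=S RL=S RR=S
cmd 3: advance +1 → t=18, phase=(10,7,9,7) → FL=S FR=S RL=S RR=S
cmd 4: advance +12 → t=30, phase=(2,19,1,19) → FL=S FR=W RL=S RR=W

after cmd 1 (t=9): FL=S FR=W RL=S RR=W
after cmd 2 (t=17): FL=S FR=S RL=S RR=S
after cmd 3 (t=18): FL=S FR=S RL=S RR=S
after cmd 4 (t=30): FL=S FR=W RL=S RR=W


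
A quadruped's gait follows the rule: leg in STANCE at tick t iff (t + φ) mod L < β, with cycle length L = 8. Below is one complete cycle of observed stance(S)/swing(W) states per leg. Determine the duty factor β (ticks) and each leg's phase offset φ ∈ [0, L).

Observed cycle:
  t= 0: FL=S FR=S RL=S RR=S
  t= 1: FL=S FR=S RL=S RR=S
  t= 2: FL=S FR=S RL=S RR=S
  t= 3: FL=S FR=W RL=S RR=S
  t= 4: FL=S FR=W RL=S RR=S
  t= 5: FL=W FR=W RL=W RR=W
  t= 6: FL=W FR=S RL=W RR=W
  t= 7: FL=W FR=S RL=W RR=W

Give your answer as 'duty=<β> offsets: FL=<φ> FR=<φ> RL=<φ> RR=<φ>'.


duty=5 offsets: FL=0 FR=2 RL=0 RR=0

duty β = stance ticks per leg = 5
FL: stance ticks = 5; W→S at t=0 → φ=0
FR: stance ticks = 5; W→S at t=6 → φ=2
RL: stance ticks = 5; W→S at t=0 → φ=0
RR: stance ticks = 5; W→S at t=0 → φ=0


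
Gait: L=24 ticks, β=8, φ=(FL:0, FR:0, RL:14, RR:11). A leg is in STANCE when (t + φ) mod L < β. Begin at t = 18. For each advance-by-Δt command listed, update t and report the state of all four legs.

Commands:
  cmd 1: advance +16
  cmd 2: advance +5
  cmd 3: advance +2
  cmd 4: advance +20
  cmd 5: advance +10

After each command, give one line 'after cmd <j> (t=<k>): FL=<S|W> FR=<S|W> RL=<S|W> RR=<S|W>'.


after cmd 1 (t=34): FL=W FR=W RL=S RR=W
after cmd 2 (t=39): FL=W FR=W RL=S RR=S
after cmd 3 (t=41): FL=W FR=W RL=S RR=S
after cmd 4 (t=61): FL=W FR=W RL=S RR=S
after cmd 5 (t=71): FL=W FR=W RL=W RR=W

start t=18: FL=W FR=W RL=W RR=S
cmd 1: advance +16 → t=34, phase=(10,10,0,21) → FL=W FR=W RL=S RR=W
cmd 2: advance +5 → t=39, phase=(15,15,5,2) → FL=W FR=W RL=S RR=S
cmd 3: advance +2 → t=41, phase=(17,17,7,4) → FL=W FR=W RL=S RR=S
cmd 4: advance +20 → t=61, phase=(13,13,3,0) → FL=W FR=W RL=S RR=S
cmd 5: advance +10 → t=71, phase=(23,23,13,10) → FL=W FR=W RL=W RR=W


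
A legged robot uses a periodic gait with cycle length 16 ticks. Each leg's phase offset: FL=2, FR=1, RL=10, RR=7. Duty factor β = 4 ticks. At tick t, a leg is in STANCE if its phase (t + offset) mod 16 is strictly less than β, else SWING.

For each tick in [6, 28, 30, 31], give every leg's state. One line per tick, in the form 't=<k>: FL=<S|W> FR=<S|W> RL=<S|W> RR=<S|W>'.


t=6: FL=W FR=W RL=S RR=W
t=28: FL=W FR=W RL=W RR=S
t=30: FL=S FR=W RL=W RR=W
t=31: FL=S FR=S RL=W RR=W

t=6: phase=(8,7,0,13) vs β=4 → FL=W FR=W RL=S RR=W
t=28: phase=(14,13,6,3) vs β=4 → FL=W FR=W RL=W RR=S
t=30: phase=(0,15,8,5) vs β=4 → FL=S FR=W RL=W RR=W
t=31: phase=(1,0,9,6) vs β=4 → FL=S FR=S RL=W RR=W


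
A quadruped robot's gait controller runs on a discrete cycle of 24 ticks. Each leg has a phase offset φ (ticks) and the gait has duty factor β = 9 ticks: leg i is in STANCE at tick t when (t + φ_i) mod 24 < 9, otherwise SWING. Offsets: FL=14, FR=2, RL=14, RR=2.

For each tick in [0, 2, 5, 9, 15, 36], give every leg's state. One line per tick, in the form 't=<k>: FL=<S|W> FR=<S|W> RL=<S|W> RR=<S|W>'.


t=0: phase=(14,2,14,2) vs β=9 → FL=W FR=S RL=W RR=S
t=2: phase=(16,4,16,4) vs β=9 → FL=W FR=S RL=W RR=S
t=5: phase=(19,7,19,7) vs β=9 → FL=W FR=S RL=W RR=S
t=9: phase=(23,11,23,11) vs β=9 → FL=W FR=W RL=W RR=W
t=15: phase=(5,17,5,17) vs β=9 → FL=S FR=W RL=S RR=W
t=36: phase=(2,14,2,14) vs β=9 → FL=S FR=W RL=S RR=W

t=0: FL=W FR=S RL=W RR=S
t=2: FL=W FR=S RL=W RR=S
t=5: FL=W FR=S RL=W RR=S
t=9: FL=W FR=W RL=W RR=W
t=15: FL=S FR=W RL=S RR=W
t=36: FL=S FR=W RL=S RR=W


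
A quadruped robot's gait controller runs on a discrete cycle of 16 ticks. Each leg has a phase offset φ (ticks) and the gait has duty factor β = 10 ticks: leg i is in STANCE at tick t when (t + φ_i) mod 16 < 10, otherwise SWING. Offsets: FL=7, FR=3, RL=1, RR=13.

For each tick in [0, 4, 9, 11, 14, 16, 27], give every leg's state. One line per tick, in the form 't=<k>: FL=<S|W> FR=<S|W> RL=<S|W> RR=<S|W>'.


t=0: FL=S FR=S RL=S RR=W
t=4: FL=W FR=S RL=S RR=S
t=9: FL=S FR=W RL=W RR=S
t=11: FL=S FR=W RL=W RR=S
t=14: FL=S FR=S RL=W RR=W
t=16: FL=S FR=S RL=S RR=W
t=27: FL=S FR=W RL=W RR=S

t=0: phase=(7,3,1,13) vs β=10 → FL=S FR=S RL=S RR=W
t=4: phase=(11,7,5,1) vs β=10 → FL=W FR=S RL=S RR=S
t=9: phase=(0,12,10,6) vs β=10 → FL=S FR=W RL=W RR=S
t=11: phase=(2,14,12,8) vs β=10 → FL=S FR=W RL=W RR=S
t=14: phase=(5,1,15,11) vs β=10 → FL=S FR=S RL=W RR=W
t=16: phase=(7,3,1,13) vs β=10 → FL=S FR=S RL=S RR=W
t=27: phase=(2,14,12,8) vs β=10 → FL=S FR=W RL=W RR=S


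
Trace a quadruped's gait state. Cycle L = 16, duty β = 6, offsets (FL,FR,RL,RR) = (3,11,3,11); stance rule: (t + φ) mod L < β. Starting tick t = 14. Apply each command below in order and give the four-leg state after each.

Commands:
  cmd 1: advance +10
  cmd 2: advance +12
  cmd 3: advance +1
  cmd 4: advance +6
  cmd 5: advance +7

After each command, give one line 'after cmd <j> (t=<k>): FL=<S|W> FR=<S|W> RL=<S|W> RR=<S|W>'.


after cmd 1 (t=24): FL=W FR=S RL=W RR=S
after cmd 2 (t=36): FL=W FR=W RL=W RR=W
after cmd 3 (t=37): FL=W FR=S RL=W RR=S
after cmd 4 (t=43): FL=W FR=W RL=W RR=W
after cmd 5 (t=50): FL=S FR=W RL=S RR=W

start t=14: FL=S FR=W RL=S RR=W
cmd 1: advance +10 → t=24, phase=(11,3,11,3) → FL=W FR=S RL=W RR=S
cmd 2: advance +12 → t=36, phase=(7,15,7,15) → FL=W FR=W RL=W RR=W
cmd 3: advance +1 → t=37, phase=(8,0,8,0) → FL=W FR=S RL=W RR=S
cmd 4: advance +6 → t=43, phase=(14,6,14,6) → FL=W FR=W RL=W RR=W
cmd 5: advance +7 → t=50, phase=(5,13,5,13) → FL=S FR=W RL=S RR=W


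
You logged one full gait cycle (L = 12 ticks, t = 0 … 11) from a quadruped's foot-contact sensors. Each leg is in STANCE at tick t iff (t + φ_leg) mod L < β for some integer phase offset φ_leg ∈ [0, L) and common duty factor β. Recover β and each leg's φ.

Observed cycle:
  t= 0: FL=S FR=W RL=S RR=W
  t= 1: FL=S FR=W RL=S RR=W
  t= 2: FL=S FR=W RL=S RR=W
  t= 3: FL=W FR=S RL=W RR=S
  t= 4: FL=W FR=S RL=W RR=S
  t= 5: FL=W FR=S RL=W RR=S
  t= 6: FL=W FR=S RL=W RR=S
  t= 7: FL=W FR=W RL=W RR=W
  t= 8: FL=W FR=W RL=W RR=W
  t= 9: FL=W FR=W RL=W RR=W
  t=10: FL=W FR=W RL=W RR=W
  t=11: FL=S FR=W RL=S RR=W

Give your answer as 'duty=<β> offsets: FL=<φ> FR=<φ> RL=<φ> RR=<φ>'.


duty=4 offsets: FL=1 FR=9 RL=1 RR=9

duty β = stance ticks per leg = 4
FL: stance ticks = 4; W→S at t=11 → φ=1
FR: stance ticks = 4; W→S at t=3 → φ=9
RL: stance ticks = 4; W→S at t=11 → φ=1
RR: stance ticks = 4; W→S at t=3 → φ=9


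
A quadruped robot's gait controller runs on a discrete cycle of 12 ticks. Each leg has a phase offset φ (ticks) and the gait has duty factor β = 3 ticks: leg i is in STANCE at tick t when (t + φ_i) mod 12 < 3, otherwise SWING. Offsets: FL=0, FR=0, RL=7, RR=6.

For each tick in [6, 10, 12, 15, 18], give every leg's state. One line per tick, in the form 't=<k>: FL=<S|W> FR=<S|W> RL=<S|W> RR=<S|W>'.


t=6: phase=(6,6,1,0) vs β=3 → FL=W FR=W RL=S RR=S
t=10: phase=(10,10,5,4) vs β=3 → FL=W FR=W RL=W RR=W
t=12: phase=(0,0,7,6) vs β=3 → FL=S FR=S RL=W RR=W
t=15: phase=(3,3,10,9) vs β=3 → FL=W FR=W RL=W RR=W
t=18: phase=(6,6,1,0) vs β=3 → FL=W FR=W RL=S RR=S

t=6: FL=W FR=W RL=S RR=S
t=10: FL=W FR=W RL=W RR=W
t=12: FL=S FR=S RL=W RR=W
t=15: FL=W FR=W RL=W RR=W
t=18: FL=W FR=W RL=S RR=S


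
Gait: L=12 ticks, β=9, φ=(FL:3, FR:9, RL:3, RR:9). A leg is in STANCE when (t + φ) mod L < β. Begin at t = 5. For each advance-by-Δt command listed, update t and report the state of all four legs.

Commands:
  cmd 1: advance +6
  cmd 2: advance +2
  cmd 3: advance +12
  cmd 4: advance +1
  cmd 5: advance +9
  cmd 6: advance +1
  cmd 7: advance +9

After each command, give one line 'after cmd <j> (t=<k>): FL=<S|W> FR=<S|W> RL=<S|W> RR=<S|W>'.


start t=5: FL=S FR=S RL=S RR=S
cmd 1: advance +6 → t=11, phase=(2,8,2,8) → FL=S FR=S RL=S RR=S
cmd 2: advance +2 → t=13, phase=(4,10,4,10) → FL=S FR=W RL=S RR=W
cmd 3: advance +12 → t=25, phase=(4,10,4,10) → FL=S FR=W RL=S RR=W
cmd 4: advance +1 → t=26, phase=(5,11,5,11) → FL=S FR=W RL=S RR=W
cmd 5: advance +9 → t=35, phase=(2,8,2,8) → FL=S FR=S RL=S RR=S
cmd 6: advance +1 → t=36, phase=(3,9,3,9) → FL=S FR=W RL=S RR=W
cmd 7: advance +9 → t=45, phase=(0,6,0,6) → FL=S FR=S RL=S RR=S

after cmd 1 (t=11): FL=S FR=S RL=S RR=S
after cmd 2 (t=13): FL=S FR=W RL=S RR=W
after cmd 3 (t=25): FL=S FR=W RL=S RR=W
after cmd 4 (t=26): FL=S FR=W RL=S RR=W
after cmd 5 (t=35): FL=S FR=S RL=S RR=S
after cmd 6 (t=36): FL=S FR=W RL=S RR=W
after cmd 7 (t=45): FL=S FR=S RL=S RR=S


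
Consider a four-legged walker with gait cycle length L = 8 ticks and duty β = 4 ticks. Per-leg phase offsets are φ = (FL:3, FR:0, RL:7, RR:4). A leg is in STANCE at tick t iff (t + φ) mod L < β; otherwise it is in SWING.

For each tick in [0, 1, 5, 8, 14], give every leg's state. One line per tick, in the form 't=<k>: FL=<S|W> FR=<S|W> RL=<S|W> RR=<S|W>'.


t=0: FL=S FR=S RL=W RR=W
t=1: FL=W FR=S RL=S RR=W
t=5: FL=S FR=W RL=W RR=S
t=8: FL=S FR=S RL=W RR=W
t=14: FL=S FR=W RL=W RR=S

t=0: phase=(3,0,7,4) vs β=4 → FL=S FR=S RL=W RR=W
t=1: phase=(4,1,0,5) vs β=4 → FL=W FR=S RL=S RR=W
t=5: phase=(0,5,4,1) vs β=4 → FL=S FR=W RL=W RR=S
t=8: phase=(3,0,7,4) vs β=4 → FL=S FR=S RL=W RR=W
t=14: phase=(1,6,5,2) vs β=4 → FL=S FR=W RL=W RR=S


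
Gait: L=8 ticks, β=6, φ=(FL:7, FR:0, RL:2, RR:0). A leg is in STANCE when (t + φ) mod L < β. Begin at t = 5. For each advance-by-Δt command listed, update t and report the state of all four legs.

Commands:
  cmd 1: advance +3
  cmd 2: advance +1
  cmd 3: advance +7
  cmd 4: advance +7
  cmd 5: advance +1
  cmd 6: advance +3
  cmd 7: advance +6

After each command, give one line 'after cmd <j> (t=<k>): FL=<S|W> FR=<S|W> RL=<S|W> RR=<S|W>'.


after cmd 1 (t=8): FL=W FR=S RL=S RR=S
after cmd 2 (t=9): FL=S FR=S RL=S RR=S
after cmd 3 (t=16): FL=W FR=S RL=S RR=S
after cmd 4 (t=23): FL=W FR=W RL=S RR=W
after cmd 5 (t=24): FL=W FR=S RL=S RR=S
after cmd 6 (t=27): FL=S FR=S RL=S RR=S
after cmd 7 (t=33): FL=S FR=S RL=S RR=S

start t=5: FL=S FR=S RL=W RR=S
cmd 1: advance +3 → t=8, phase=(7,0,2,0) → FL=W FR=S RL=S RR=S
cmd 2: advance +1 → t=9, phase=(0,1,3,1) → FL=S FR=S RL=S RR=S
cmd 3: advance +7 → t=16, phase=(7,0,2,0) → FL=W FR=S RL=S RR=S
cmd 4: advance +7 → t=23, phase=(6,7,1,7) → FL=W FR=W RL=S RR=W
cmd 5: advance +1 → t=24, phase=(7,0,2,0) → FL=W FR=S RL=S RR=S
cmd 6: advance +3 → t=27, phase=(2,3,5,3) → FL=S FR=S RL=S RR=S
cmd 7: advance +6 → t=33, phase=(0,1,3,1) → FL=S FR=S RL=S RR=S


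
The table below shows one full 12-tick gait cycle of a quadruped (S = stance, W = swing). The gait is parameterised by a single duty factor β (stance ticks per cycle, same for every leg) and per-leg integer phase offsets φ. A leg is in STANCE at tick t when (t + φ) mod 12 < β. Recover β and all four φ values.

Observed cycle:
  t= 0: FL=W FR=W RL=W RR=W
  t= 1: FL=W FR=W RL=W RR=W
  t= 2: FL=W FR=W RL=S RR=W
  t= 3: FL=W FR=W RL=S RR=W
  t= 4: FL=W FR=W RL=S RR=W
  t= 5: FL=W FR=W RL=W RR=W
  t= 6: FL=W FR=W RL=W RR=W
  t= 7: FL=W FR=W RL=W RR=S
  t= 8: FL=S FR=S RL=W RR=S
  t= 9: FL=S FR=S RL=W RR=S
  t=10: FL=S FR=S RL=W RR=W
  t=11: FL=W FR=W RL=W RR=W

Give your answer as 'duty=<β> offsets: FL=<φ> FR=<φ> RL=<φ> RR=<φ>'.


duty=3 offsets: FL=4 FR=4 RL=10 RR=5

duty β = stance ticks per leg = 3
FL: stance ticks = 3; W→S at t=8 → φ=4
FR: stance ticks = 3; W→S at t=8 → φ=4
RL: stance ticks = 3; W→S at t=2 → φ=10
RR: stance ticks = 3; W→S at t=7 → φ=5


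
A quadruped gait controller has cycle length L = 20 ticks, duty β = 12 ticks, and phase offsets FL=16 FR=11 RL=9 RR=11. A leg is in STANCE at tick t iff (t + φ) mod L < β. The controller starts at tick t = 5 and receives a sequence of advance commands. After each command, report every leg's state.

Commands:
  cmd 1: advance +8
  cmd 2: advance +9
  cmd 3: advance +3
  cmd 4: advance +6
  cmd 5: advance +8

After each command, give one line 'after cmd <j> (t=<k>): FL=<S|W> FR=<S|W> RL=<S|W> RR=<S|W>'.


start t=5: FL=S FR=W RL=W RR=W
cmd 1: advance +8 → t=13, phase=(9,4,2,4) → FL=S FR=S RL=S RR=S
cmd 2: advance +9 → t=22, phase=(18,13,11,13) → FL=W FR=W RL=S RR=W
cmd 3: advance +3 → t=25, phase=(1,16,14,16) → FL=S FR=W RL=W RR=W
cmd 4: advance +6 → t=31, phase=(7,2,0,2) → FL=S FR=S RL=S RR=S
cmd 5: advance +8 → t=39, phase=(15,10,8,10) → FL=W FR=S RL=S RR=S

after cmd 1 (t=13): FL=S FR=S RL=S RR=S
after cmd 2 (t=22): FL=W FR=W RL=S RR=W
after cmd 3 (t=25): FL=S FR=W RL=W RR=W
after cmd 4 (t=31): FL=S FR=S RL=S RR=S
after cmd 5 (t=39): FL=W FR=S RL=S RR=S


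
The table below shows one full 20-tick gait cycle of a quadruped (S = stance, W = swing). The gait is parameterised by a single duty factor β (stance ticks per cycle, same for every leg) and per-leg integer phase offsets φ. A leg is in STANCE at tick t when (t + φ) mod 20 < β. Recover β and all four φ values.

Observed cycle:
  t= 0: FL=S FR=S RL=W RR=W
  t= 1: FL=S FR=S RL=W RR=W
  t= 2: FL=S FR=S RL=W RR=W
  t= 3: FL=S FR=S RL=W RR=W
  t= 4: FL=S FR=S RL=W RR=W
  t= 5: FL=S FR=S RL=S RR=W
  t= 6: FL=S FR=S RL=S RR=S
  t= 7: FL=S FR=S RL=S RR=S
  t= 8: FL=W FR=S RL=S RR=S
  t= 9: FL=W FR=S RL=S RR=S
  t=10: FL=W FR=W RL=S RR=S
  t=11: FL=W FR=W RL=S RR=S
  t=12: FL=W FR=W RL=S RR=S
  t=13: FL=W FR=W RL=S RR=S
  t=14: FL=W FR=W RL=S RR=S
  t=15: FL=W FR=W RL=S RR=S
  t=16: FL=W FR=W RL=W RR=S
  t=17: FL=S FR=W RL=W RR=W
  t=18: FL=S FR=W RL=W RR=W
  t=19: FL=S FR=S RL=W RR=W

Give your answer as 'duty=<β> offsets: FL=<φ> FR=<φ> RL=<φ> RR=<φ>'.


duty=11 offsets: FL=3 FR=1 RL=15 RR=14

duty β = stance ticks per leg = 11
FL: stance ticks = 11; W→S at t=17 → φ=3
FR: stance ticks = 11; W→S at t=19 → φ=1
RL: stance ticks = 11; W→S at t=5 → φ=15
RR: stance ticks = 11; W→S at t=6 → φ=14


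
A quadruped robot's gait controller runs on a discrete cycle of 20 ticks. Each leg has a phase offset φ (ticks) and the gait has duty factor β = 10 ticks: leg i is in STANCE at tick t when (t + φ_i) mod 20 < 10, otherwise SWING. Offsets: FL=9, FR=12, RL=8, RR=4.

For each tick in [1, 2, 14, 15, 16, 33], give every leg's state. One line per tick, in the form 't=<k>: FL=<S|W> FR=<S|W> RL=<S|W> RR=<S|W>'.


t=1: FL=W FR=W RL=S RR=S
t=2: FL=W FR=W RL=W RR=S
t=14: FL=S FR=S RL=S RR=W
t=15: FL=S FR=S RL=S RR=W
t=16: FL=S FR=S RL=S RR=S
t=33: FL=S FR=S RL=S RR=W

t=1: phase=(10,13,9,5) vs β=10 → FL=W FR=W RL=S RR=S
t=2: phase=(11,14,10,6) vs β=10 → FL=W FR=W RL=W RR=S
t=14: phase=(3,6,2,18) vs β=10 → FL=S FR=S RL=S RR=W
t=15: phase=(4,7,3,19) vs β=10 → FL=S FR=S RL=S RR=W
t=16: phase=(5,8,4,0) vs β=10 → FL=S FR=S RL=S RR=S
t=33: phase=(2,5,1,17) vs β=10 → FL=S FR=S RL=S RR=W


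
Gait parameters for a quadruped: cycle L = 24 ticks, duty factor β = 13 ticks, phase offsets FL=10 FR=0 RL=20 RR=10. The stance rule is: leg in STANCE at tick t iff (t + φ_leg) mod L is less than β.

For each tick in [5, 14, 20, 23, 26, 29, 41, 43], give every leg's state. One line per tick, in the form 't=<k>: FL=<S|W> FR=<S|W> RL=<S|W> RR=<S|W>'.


t=5: phase=(15,5,1,15) vs β=13 → FL=W FR=S RL=S RR=W
t=14: phase=(0,14,10,0) vs β=13 → FL=S FR=W RL=S RR=S
t=20: phase=(6,20,16,6) vs β=13 → FL=S FR=W RL=W RR=S
t=23: phase=(9,23,19,9) vs β=13 → FL=S FR=W RL=W RR=S
t=26: phase=(12,2,22,12) vs β=13 → FL=S FR=S RL=W RR=S
t=29: phase=(15,5,1,15) vs β=13 → FL=W FR=S RL=S RR=W
t=41: phase=(3,17,13,3) vs β=13 → FL=S FR=W RL=W RR=S
t=43: phase=(5,19,15,5) vs β=13 → FL=S FR=W RL=W RR=S

t=5: FL=W FR=S RL=S RR=W
t=14: FL=S FR=W RL=S RR=S
t=20: FL=S FR=W RL=W RR=S
t=23: FL=S FR=W RL=W RR=S
t=26: FL=S FR=S RL=W RR=S
t=29: FL=W FR=S RL=S RR=W
t=41: FL=S FR=W RL=W RR=S
t=43: FL=S FR=W RL=W RR=S


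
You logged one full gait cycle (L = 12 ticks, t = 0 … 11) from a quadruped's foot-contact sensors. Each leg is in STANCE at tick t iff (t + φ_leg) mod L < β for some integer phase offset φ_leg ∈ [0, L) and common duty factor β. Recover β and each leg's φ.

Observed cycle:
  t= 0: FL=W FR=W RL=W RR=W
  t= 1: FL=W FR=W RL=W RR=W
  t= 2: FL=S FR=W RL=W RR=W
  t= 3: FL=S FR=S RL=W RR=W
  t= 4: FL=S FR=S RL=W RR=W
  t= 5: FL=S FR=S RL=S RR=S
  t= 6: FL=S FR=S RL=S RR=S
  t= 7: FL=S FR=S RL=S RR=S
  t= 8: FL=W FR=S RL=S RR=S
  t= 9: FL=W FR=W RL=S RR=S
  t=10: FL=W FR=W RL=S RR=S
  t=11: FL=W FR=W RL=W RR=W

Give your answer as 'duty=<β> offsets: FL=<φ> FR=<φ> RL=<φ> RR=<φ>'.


duty=6 offsets: FL=10 FR=9 RL=7 RR=7

duty β = stance ticks per leg = 6
FL: stance ticks = 6; W→S at t=2 → φ=10
FR: stance ticks = 6; W→S at t=3 → φ=9
RL: stance ticks = 6; W→S at t=5 → φ=7
RR: stance ticks = 6; W→S at t=5 → φ=7


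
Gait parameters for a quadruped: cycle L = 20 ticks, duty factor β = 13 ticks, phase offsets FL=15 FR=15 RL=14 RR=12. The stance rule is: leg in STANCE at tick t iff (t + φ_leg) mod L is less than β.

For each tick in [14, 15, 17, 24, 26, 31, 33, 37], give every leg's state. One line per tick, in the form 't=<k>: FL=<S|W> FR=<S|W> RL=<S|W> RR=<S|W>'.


t=14: phase=(9,9,8,6) vs β=13 → FL=S FR=S RL=S RR=S
t=15: phase=(10,10,9,7) vs β=13 → FL=S FR=S RL=S RR=S
t=17: phase=(12,12,11,9) vs β=13 → FL=S FR=S RL=S RR=S
t=24: phase=(19,19,18,16) vs β=13 → FL=W FR=W RL=W RR=W
t=26: phase=(1,1,0,18) vs β=13 → FL=S FR=S RL=S RR=W
t=31: phase=(6,6,5,3) vs β=13 → FL=S FR=S RL=S RR=S
t=33: phase=(8,8,7,5) vs β=13 → FL=S FR=S RL=S RR=S
t=37: phase=(12,12,11,9) vs β=13 → FL=S FR=S RL=S RR=S

t=14: FL=S FR=S RL=S RR=S
t=15: FL=S FR=S RL=S RR=S
t=17: FL=S FR=S RL=S RR=S
t=24: FL=W FR=W RL=W RR=W
t=26: FL=S FR=S RL=S RR=W
t=31: FL=S FR=S RL=S RR=S
t=33: FL=S FR=S RL=S RR=S
t=37: FL=S FR=S RL=S RR=S


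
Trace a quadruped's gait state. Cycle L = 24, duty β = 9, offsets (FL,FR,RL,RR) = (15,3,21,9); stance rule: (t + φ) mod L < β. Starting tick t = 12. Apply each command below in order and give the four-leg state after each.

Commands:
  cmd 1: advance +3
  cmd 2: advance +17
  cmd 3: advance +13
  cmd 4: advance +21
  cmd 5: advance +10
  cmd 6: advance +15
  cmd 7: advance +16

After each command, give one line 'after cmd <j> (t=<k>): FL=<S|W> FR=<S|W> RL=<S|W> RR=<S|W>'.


start t=12: FL=S FR=W RL=W RR=W
cmd 1: advance +3 → t=15, phase=(6,18,12,0) → FL=S FR=W RL=W RR=S
cmd 2: advance +17 → t=32, phase=(23,11,5,17) → FL=W FR=W RL=S RR=W
cmd 3: advance +13 → t=45, phase=(12,0,18,6) → FL=W FR=S RL=W RR=S
cmd 4: advance +21 → t=66, phase=(9,21,15,3) → FL=W FR=W RL=W RR=S
cmd 5: advance +10 → t=76, phase=(19,7,1,13) → FL=W FR=S RL=S RR=W
cmd 6: advance +15 → t=91, phase=(10,22,16,4) → FL=W FR=W RL=W RR=S
cmd 7: advance +16 → t=107, phase=(2,14,8,20) → FL=S FR=W RL=S RR=W

after cmd 1 (t=15): FL=S FR=W RL=W RR=S
after cmd 2 (t=32): FL=W FR=W RL=S RR=W
after cmd 3 (t=45): FL=W FR=S RL=W RR=S
after cmd 4 (t=66): FL=W FR=W RL=W RR=S
after cmd 5 (t=76): FL=W FR=S RL=S RR=W
after cmd 6 (t=91): FL=W FR=W RL=W RR=S
after cmd 7 (t=107): FL=S FR=W RL=S RR=W


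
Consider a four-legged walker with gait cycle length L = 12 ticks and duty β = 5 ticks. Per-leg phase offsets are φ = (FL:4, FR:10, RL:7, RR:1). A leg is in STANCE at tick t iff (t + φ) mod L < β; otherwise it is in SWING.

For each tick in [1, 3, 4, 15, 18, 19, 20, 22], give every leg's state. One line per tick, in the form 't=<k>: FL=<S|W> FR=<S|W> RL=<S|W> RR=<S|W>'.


t=1: FL=W FR=W RL=W RR=S
t=3: FL=W FR=S RL=W RR=S
t=4: FL=W FR=S RL=W RR=W
t=15: FL=W FR=S RL=W RR=S
t=18: FL=W FR=S RL=S RR=W
t=19: FL=W FR=W RL=S RR=W
t=20: FL=S FR=W RL=S RR=W
t=22: FL=S FR=W RL=W RR=W

t=1: phase=(5,11,8,2) vs β=5 → FL=W FR=W RL=W RR=S
t=3: phase=(7,1,10,4) vs β=5 → FL=W FR=S RL=W RR=S
t=4: phase=(8,2,11,5) vs β=5 → FL=W FR=S RL=W RR=W
t=15: phase=(7,1,10,4) vs β=5 → FL=W FR=S RL=W RR=S
t=18: phase=(10,4,1,7) vs β=5 → FL=W FR=S RL=S RR=W
t=19: phase=(11,5,2,8) vs β=5 → FL=W FR=W RL=S RR=W
t=20: phase=(0,6,3,9) vs β=5 → FL=S FR=W RL=S RR=W
t=22: phase=(2,8,5,11) vs β=5 → FL=S FR=W RL=W RR=W


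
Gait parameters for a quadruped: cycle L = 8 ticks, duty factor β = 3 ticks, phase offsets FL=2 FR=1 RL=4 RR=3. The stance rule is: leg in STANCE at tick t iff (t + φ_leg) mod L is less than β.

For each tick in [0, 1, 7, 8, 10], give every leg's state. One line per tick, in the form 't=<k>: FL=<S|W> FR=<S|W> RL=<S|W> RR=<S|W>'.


t=0: FL=S FR=S RL=W RR=W
t=1: FL=W FR=S RL=W RR=W
t=7: FL=S FR=S RL=W RR=S
t=8: FL=S FR=S RL=W RR=W
t=10: FL=W FR=W RL=W RR=W

t=0: phase=(2,1,4,3) vs β=3 → FL=S FR=S RL=W RR=W
t=1: phase=(3,2,5,4) vs β=3 → FL=W FR=S RL=W RR=W
t=7: phase=(1,0,3,2) vs β=3 → FL=S FR=S RL=W RR=S
t=8: phase=(2,1,4,3) vs β=3 → FL=S FR=S RL=W RR=W
t=10: phase=(4,3,6,5) vs β=3 → FL=W FR=W RL=W RR=W


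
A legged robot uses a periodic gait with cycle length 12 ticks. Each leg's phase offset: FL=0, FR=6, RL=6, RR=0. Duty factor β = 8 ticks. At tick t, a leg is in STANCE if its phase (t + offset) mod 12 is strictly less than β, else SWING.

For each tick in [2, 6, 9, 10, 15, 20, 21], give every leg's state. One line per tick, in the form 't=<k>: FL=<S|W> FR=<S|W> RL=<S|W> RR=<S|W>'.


t=2: FL=S FR=W RL=W RR=S
t=6: FL=S FR=S RL=S RR=S
t=9: FL=W FR=S RL=S RR=W
t=10: FL=W FR=S RL=S RR=W
t=15: FL=S FR=W RL=W RR=S
t=20: FL=W FR=S RL=S RR=W
t=21: FL=W FR=S RL=S RR=W

t=2: phase=(2,8,8,2) vs β=8 → FL=S FR=W RL=W RR=S
t=6: phase=(6,0,0,6) vs β=8 → FL=S FR=S RL=S RR=S
t=9: phase=(9,3,3,9) vs β=8 → FL=W FR=S RL=S RR=W
t=10: phase=(10,4,4,10) vs β=8 → FL=W FR=S RL=S RR=W
t=15: phase=(3,9,9,3) vs β=8 → FL=S FR=W RL=W RR=S
t=20: phase=(8,2,2,8) vs β=8 → FL=W FR=S RL=S RR=W
t=21: phase=(9,3,3,9) vs β=8 → FL=W FR=S RL=S RR=W


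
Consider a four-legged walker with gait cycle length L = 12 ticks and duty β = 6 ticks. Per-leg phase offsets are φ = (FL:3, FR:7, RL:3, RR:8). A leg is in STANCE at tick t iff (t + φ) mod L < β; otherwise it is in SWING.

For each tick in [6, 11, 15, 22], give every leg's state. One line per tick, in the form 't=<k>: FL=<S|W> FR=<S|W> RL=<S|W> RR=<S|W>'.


t=6: phase=(9,1,9,2) vs β=6 → FL=W FR=S RL=W RR=S
t=11: phase=(2,6,2,7) vs β=6 → FL=S FR=W RL=S RR=W
t=15: phase=(6,10,6,11) vs β=6 → FL=W FR=W RL=W RR=W
t=22: phase=(1,5,1,6) vs β=6 → FL=S FR=S RL=S RR=W

t=6: FL=W FR=S RL=W RR=S
t=11: FL=S FR=W RL=S RR=W
t=15: FL=W FR=W RL=W RR=W
t=22: FL=S FR=S RL=S RR=W


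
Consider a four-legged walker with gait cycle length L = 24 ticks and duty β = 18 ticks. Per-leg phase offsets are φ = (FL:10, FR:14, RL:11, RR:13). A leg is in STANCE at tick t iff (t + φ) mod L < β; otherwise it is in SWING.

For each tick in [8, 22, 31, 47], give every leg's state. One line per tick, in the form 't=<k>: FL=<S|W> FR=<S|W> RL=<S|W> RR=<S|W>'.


t=8: FL=W FR=W RL=W RR=W
t=22: FL=S FR=S RL=S RR=S
t=31: FL=S FR=W RL=W RR=W
t=47: FL=S FR=S RL=S RR=S

t=8: phase=(18,22,19,21) vs β=18 → FL=W FR=W RL=W RR=W
t=22: phase=(8,12,9,11) vs β=18 → FL=S FR=S RL=S RR=S
t=31: phase=(17,21,18,20) vs β=18 → FL=S FR=W RL=W RR=W
t=47: phase=(9,13,10,12) vs β=18 → FL=S FR=S RL=S RR=S


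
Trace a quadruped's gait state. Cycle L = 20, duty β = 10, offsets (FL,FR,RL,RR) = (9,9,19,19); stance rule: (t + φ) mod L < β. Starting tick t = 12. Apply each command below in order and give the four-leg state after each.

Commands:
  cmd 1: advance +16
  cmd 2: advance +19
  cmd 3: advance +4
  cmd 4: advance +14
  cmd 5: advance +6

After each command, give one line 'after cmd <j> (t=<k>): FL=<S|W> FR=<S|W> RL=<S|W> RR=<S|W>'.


start t=12: FL=S FR=S RL=W RR=W
cmd 1: advance +16 → t=28, phase=(17,17,7,7) → FL=W FR=W RL=S RR=S
cmd 2: advance +19 → t=47, phase=(16,16,6,6) → FL=W FR=W RL=S RR=S
cmd 3: advance +4 → t=51, phase=(0,0,10,10) → FL=S FR=S RL=W RR=W
cmd 4: advance +14 → t=65, phase=(14,14,4,4) → FL=W FR=W RL=S RR=S
cmd 5: advance +6 → t=71, phase=(0,0,10,10) → FL=S FR=S RL=W RR=W

after cmd 1 (t=28): FL=W FR=W RL=S RR=S
after cmd 2 (t=47): FL=W FR=W RL=S RR=S
after cmd 3 (t=51): FL=S FR=S RL=W RR=W
after cmd 4 (t=65): FL=W FR=W RL=S RR=S
after cmd 5 (t=71): FL=S FR=S RL=W RR=W


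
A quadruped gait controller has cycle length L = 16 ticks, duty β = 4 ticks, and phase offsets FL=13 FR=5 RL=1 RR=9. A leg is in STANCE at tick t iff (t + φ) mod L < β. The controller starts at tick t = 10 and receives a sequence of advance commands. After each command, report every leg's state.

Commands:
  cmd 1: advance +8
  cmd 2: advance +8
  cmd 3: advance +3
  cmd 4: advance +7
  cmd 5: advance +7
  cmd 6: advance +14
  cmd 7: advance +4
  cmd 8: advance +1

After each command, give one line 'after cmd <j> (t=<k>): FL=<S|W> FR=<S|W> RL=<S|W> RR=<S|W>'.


start t=10: FL=W FR=W RL=W RR=S
cmd 1: advance +8 → t=18, phase=(15,7,3,11) → FL=W FR=W RL=S RR=W
cmd 2: advance +8 → t=26, phase=(7,15,11,3) → FL=W FR=W RL=W RR=S
cmd 3: advance +3 → t=29, phase=(10,2,14,6) → FL=W FR=S RL=W RR=W
cmd 4: advance +7 → t=36, phase=(1,9,5,13) → FL=S FR=W RL=W RR=W
cmd 5: advance +7 → t=43, phase=(8,0,12,4) → FL=W FR=S RL=W RR=W
cmd 6: advance +14 → t=57, phase=(6,14,10,2) → FL=W FR=W RL=W RR=S
cmd 7: advance +4 → t=61, phase=(10,2,14,6) → FL=W FR=S RL=W RR=W
cmd 8: advance +1 → t=62, phase=(11,3,15,7) → FL=W FR=S RL=W RR=W

after cmd 1 (t=18): FL=W FR=W RL=S RR=W
after cmd 2 (t=26): FL=W FR=W RL=W RR=S
after cmd 3 (t=29): FL=W FR=S RL=W RR=W
after cmd 4 (t=36): FL=S FR=W RL=W RR=W
after cmd 5 (t=43): FL=W FR=S RL=W RR=W
after cmd 6 (t=57): FL=W FR=W RL=W RR=S
after cmd 7 (t=61): FL=W FR=S RL=W RR=W
after cmd 8 (t=62): FL=W FR=S RL=W RR=W


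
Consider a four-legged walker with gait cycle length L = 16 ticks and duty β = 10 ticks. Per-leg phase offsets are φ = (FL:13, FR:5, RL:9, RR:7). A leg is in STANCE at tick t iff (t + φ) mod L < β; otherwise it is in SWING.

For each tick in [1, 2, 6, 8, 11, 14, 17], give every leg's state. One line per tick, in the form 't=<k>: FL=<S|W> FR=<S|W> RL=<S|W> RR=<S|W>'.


t=1: FL=W FR=S RL=W RR=S
t=2: FL=W FR=S RL=W RR=S
t=6: FL=S FR=W RL=W RR=W
t=8: FL=S FR=W RL=S RR=W
t=11: FL=S FR=S RL=S RR=S
t=14: FL=W FR=S RL=S RR=S
t=17: FL=W FR=S RL=W RR=S

t=1: phase=(14,6,10,8) vs β=10 → FL=W FR=S RL=W RR=S
t=2: phase=(15,7,11,9) vs β=10 → FL=W FR=S RL=W RR=S
t=6: phase=(3,11,15,13) vs β=10 → FL=S FR=W RL=W RR=W
t=8: phase=(5,13,1,15) vs β=10 → FL=S FR=W RL=S RR=W
t=11: phase=(8,0,4,2) vs β=10 → FL=S FR=S RL=S RR=S
t=14: phase=(11,3,7,5) vs β=10 → FL=W FR=S RL=S RR=S
t=17: phase=(14,6,10,8) vs β=10 → FL=W FR=S RL=W RR=S


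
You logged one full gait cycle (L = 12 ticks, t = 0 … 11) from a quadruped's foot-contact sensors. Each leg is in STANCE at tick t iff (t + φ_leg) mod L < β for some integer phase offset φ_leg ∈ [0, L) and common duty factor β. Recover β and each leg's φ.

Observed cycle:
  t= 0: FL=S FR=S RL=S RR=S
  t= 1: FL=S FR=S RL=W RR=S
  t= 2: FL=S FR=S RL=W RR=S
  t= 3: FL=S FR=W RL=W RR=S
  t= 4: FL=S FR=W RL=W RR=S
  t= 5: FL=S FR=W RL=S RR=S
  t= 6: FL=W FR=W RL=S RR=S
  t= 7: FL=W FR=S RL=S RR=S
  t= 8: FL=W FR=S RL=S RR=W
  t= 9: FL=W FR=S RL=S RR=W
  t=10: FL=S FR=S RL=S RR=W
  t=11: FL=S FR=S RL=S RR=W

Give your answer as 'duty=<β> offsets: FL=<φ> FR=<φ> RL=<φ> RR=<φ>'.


duty=8 offsets: FL=2 FR=5 RL=7 RR=0

duty β = stance ticks per leg = 8
FL: stance ticks = 8; W→S at t=10 → φ=2
FR: stance ticks = 8; W→S at t=7 → φ=5
RL: stance ticks = 8; W→S at t=5 → φ=7
RR: stance ticks = 8; W→S at t=0 → φ=0


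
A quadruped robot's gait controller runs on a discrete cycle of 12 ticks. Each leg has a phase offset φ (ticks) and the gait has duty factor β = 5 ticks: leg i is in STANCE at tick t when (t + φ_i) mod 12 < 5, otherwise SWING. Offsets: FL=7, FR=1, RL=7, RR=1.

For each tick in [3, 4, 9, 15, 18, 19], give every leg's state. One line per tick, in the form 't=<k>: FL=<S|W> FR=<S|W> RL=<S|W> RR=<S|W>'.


t=3: FL=W FR=S RL=W RR=S
t=4: FL=W FR=W RL=W RR=W
t=9: FL=S FR=W RL=S RR=W
t=15: FL=W FR=S RL=W RR=S
t=18: FL=S FR=W RL=S RR=W
t=19: FL=S FR=W RL=S RR=W

t=3: phase=(10,4,10,4) vs β=5 → FL=W FR=S RL=W RR=S
t=4: phase=(11,5,11,5) vs β=5 → FL=W FR=W RL=W RR=W
t=9: phase=(4,10,4,10) vs β=5 → FL=S FR=W RL=S RR=W
t=15: phase=(10,4,10,4) vs β=5 → FL=W FR=S RL=W RR=S
t=18: phase=(1,7,1,7) vs β=5 → FL=S FR=W RL=S RR=W
t=19: phase=(2,8,2,8) vs β=5 → FL=S FR=W RL=S RR=W


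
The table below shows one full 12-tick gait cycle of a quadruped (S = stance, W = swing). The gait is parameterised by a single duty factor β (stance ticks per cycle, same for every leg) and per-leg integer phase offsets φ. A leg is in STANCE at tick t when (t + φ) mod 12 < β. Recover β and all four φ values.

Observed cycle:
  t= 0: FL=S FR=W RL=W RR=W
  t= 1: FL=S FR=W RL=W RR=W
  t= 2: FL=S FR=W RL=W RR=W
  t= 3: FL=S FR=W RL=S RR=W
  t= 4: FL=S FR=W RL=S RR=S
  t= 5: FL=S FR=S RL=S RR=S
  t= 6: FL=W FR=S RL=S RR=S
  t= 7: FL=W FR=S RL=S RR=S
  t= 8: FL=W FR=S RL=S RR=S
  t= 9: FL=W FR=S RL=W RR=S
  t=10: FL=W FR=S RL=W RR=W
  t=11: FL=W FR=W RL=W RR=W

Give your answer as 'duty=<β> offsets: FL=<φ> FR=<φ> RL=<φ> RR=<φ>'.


duty β = stance ticks per leg = 6
FL: stance ticks = 6; W→S at t=0 → φ=0
FR: stance ticks = 6; W→S at t=5 → φ=7
RL: stance ticks = 6; W→S at t=3 → φ=9
RR: stance ticks = 6; W→S at t=4 → φ=8

duty=6 offsets: FL=0 FR=7 RL=9 RR=8


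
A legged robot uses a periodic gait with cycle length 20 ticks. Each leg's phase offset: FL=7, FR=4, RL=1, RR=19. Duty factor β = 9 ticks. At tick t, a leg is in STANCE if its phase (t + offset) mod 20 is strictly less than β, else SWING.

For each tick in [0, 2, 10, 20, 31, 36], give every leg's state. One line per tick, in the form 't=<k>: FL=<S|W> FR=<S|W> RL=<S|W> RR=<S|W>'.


t=0: phase=(7,4,1,19) vs β=9 → FL=S FR=S RL=S RR=W
t=2: phase=(9,6,3,1) vs β=9 → FL=W FR=S RL=S RR=S
t=10: phase=(17,14,11,9) vs β=9 → FL=W FR=W RL=W RR=W
t=20: phase=(7,4,1,19) vs β=9 → FL=S FR=S RL=S RR=W
t=31: phase=(18,15,12,10) vs β=9 → FL=W FR=W RL=W RR=W
t=36: phase=(3,0,17,15) vs β=9 → FL=S FR=S RL=W RR=W

t=0: FL=S FR=S RL=S RR=W
t=2: FL=W FR=S RL=S RR=S
t=10: FL=W FR=W RL=W RR=W
t=20: FL=S FR=S RL=S RR=W
t=31: FL=W FR=W RL=W RR=W
t=36: FL=S FR=S RL=W RR=W


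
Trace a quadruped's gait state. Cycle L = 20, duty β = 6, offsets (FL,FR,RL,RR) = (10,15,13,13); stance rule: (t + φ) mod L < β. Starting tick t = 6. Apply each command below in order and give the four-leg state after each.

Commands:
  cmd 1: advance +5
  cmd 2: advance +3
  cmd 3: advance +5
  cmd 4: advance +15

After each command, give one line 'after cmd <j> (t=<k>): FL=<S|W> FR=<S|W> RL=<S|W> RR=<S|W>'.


start t=6: FL=W FR=S RL=W RR=W
cmd 1: advance +5 → t=11, phase=(1,6,4,4) → FL=S FR=W RL=S RR=S
cmd 2: advance +3 → t=14, phase=(4,9,7,7) → FL=S FR=W RL=W RR=W
cmd 3: advance +5 → t=19, phase=(9,14,12,12) → FL=W FR=W RL=W RR=W
cmd 4: advance +15 → t=34, phase=(4,9,7,7) → FL=S FR=W RL=W RR=W

after cmd 1 (t=11): FL=S FR=W RL=S RR=S
after cmd 2 (t=14): FL=S FR=W RL=W RR=W
after cmd 3 (t=19): FL=W FR=W RL=W RR=W
after cmd 4 (t=34): FL=S FR=W RL=W RR=W


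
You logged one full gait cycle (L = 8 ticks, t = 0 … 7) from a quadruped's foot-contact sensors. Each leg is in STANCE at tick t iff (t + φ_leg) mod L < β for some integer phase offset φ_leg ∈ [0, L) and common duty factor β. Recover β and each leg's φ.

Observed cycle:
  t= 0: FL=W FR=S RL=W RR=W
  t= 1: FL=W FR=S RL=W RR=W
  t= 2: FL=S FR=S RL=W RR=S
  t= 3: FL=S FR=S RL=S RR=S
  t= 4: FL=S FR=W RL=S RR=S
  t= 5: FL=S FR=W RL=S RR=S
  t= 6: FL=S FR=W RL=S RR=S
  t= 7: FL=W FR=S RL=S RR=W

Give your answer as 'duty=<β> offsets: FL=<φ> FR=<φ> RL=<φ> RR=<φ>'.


duty β = stance ticks per leg = 5
FL: stance ticks = 5; W→S at t=2 → φ=6
FR: stance ticks = 5; W→S at t=7 → φ=1
RL: stance ticks = 5; W→S at t=3 → φ=5
RR: stance ticks = 5; W→S at t=2 → φ=6

duty=5 offsets: FL=6 FR=1 RL=5 RR=6


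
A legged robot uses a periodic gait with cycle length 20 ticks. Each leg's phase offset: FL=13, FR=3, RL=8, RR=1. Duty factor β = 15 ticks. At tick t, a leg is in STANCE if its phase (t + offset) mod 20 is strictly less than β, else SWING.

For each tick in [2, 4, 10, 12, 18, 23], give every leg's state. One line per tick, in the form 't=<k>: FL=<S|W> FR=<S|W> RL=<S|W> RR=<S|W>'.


t=2: FL=W FR=S RL=S RR=S
t=4: FL=W FR=S RL=S RR=S
t=10: FL=S FR=S RL=W RR=S
t=12: FL=S FR=W RL=S RR=S
t=18: FL=S FR=S RL=S RR=W
t=23: FL=W FR=S RL=S RR=S

t=2: phase=(15,5,10,3) vs β=15 → FL=W FR=S RL=S RR=S
t=4: phase=(17,7,12,5) vs β=15 → FL=W FR=S RL=S RR=S
t=10: phase=(3,13,18,11) vs β=15 → FL=S FR=S RL=W RR=S
t=12: phase=(5,15,0,13) vs β=15 → FL=S FR=W RL=S RR=S
t=18: phase=(11,1,6,19) vs β=15 → FL=S FR=S RL=S RR=W
t=23: phase=(16,6,11,4) vs β=15 → FL=W FR=S RL=S RR=S


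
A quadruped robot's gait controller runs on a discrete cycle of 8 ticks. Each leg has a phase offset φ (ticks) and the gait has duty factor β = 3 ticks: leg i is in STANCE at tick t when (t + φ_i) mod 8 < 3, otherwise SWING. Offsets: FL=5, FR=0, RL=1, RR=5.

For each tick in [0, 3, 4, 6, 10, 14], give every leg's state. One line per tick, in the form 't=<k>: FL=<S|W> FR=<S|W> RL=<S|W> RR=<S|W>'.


t=0: FL=W FR=S RL=S RR=W
t=3: FL=S FR=W RL=W RR=S
t=4: FL=S FR=W RL=W RR=S
t=6: FL=W FR=W RL=W RR=W
t=10: FL=W FR=S RL=W RR=W
t=14: FL=W FR=W RL=W RR=W

t=0: phase=(5,0,1,5) vs β=3 → FL=W FR=S RL=S RR=W
t=3: phase=(0,3,4,0) vs β=3 → FL=S FR=W RL=W RR=S
t=4: phase=(1,4,5,1) vs β=3 → FL=S FR=W RL=W RR=S
t=6: phase=(3,6,7,3) vs β=3 → FL=W FR=W RL=W RR=W
t=10: phase=(7,2,3,7) vs β=3 → FL=W FR=S RL=W RR=W
t=14: phase=(3,6,7,3) vs β=3 → FL=W FR=W RL=W RR=W


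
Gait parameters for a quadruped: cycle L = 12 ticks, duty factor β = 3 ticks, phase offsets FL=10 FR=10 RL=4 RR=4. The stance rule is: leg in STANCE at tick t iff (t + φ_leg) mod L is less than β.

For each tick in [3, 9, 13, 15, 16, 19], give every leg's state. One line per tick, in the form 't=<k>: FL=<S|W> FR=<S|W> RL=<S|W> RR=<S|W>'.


t=3: phase=(1,1,7,7) vs β=3 → FL=S FR=S RL=W RR=W
t=9: phase=(7,7,1,1) vs β=3 → FL=W FR=W RL=S RR=S
t=13: phase=(11,11,5,5) vs β=3 → FL=W FR=W RL=W RR=W
t=15: phase=(1,1,7,7) vs β=3 → FL=S FR=S RL=W RR=W
t=16: phase=(2,2,8,8) vs β=3 → FL=S FR=S RL=W RR=W
t=19: phase=(5,5,11,11) vs β=3 → FL=W FR=W RL=W RR=W

t=3: FL=S FR=S RL=W RR=W
t=9: FL=W FR=W RL=S RR=S
t=13: FL=W FR=W RL=W RR=W
t=15: FL=S FR=S RL=W RR=W
t=16: FL=S FR=S RL=W RR=W
t=19: FL=W FR=W RL=W RR=W


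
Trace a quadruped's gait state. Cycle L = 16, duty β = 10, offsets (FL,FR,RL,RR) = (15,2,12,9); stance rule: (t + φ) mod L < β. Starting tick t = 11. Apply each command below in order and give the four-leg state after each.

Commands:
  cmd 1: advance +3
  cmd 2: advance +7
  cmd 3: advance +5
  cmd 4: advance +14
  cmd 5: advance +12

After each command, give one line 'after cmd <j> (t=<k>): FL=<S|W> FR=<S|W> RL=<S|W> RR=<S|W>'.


start t=11: FL=W FR=W RL=S RR=S
cmd 1: advance +3 → t=14, phase=(13,0,10,7) → FL=W FR=S RL=W RR=S
cmd 2: advance +7 → t=21, phase=(4,7,1,14) → FL=S FR=S RL=S RR=W
cmd 3: advance +5 → t=26, phase=(9,12,6,3) → FL=S FR=W RL=S RR=S
cmd 4: advance +14 → t=40, phase=(7,10,4,1) → FL=S FR=W RL=S RR=S
cmd 5: advance +12 → t=52, phase=(3,6,0,13) → FL=S FR=S RL=S RR=W

after cmd 1 (t=14): FL=W FR=S RL=W RR=S
after cmd 2 (t=21): FL=S FR=S RL=S RR=W
after cmd 3 (t=26): FL=S FR=W RL=S RR=S
after cmd 4 (t=40): FL=S FR=W RL=S RR=S
after cmd 5 (t=52): FL=S FR=S RL=S RR=W
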